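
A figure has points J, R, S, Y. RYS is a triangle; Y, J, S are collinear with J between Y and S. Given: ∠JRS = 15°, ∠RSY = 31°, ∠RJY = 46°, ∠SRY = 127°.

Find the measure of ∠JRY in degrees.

∠JRY = 112°

1. ∠RYS = 22°  [△RYS]
2. ∠JYR = 22°  [J on ray YS]
3. ∠JRY = 112°  [△RYJ]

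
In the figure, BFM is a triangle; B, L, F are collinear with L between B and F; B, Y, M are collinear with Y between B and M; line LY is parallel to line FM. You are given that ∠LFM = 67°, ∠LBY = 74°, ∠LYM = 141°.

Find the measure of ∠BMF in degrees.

1. ∠BFM = 67°  [L on ray FB]
2. ∠FBM = 74°  [L on BF, Y on BM]
3. ∠BMF = 39°  [△BFM]

∠BMF = 39°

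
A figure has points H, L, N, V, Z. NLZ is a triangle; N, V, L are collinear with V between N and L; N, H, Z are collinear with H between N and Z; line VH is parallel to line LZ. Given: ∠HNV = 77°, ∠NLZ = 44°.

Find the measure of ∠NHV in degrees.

∠NHV = 59°

1. ∠LNZ = 77°  [V on NL, H on NZ]
2. ∠LZN = 59°  [△NLZ]
3. ∠NHV = 59°  [VH∥LZ, corresponding at H]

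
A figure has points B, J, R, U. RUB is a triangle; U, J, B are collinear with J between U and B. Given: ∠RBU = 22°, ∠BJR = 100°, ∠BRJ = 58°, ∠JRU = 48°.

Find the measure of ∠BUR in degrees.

∠BUR = 52°

1. ∠RJU = 80°  [linear pair at J on UB]
2. ∠JUR = 52°  [△RUJ]
3. ∠BUR = 52°  [J on ray UB]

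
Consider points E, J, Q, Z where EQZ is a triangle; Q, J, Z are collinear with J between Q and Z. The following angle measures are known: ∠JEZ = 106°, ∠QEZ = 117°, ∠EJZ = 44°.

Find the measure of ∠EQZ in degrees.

1. ∠EZJ = 30°  [△EJZ]
2. ∠EZQ = 30°  [J on ray ZQ]
3. ∠EQZ = 33°  [△EQZ]

∠EQZ = 33°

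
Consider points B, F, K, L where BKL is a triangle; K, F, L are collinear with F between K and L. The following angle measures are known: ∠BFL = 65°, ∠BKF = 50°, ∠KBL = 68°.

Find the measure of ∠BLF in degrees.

1. ∠BKL = 50°  [F on ray KL]
2. ∠BLK = 62°  [△BKL]
3. ∠BLF = 62°  [F on ray LK]

∠BLF = 62°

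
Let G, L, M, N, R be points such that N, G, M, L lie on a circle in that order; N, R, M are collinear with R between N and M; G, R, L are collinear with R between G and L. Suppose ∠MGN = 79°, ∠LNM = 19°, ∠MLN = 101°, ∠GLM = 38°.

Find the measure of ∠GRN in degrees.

1. ∠LMN = 60°  [△NML]
2. ∠GNM = 38°  [same arc GM]
3. ∠LGN = 60°  [same arc NL]
4. ∠GRN = 82°  [△NRG]

∠GRN = 82°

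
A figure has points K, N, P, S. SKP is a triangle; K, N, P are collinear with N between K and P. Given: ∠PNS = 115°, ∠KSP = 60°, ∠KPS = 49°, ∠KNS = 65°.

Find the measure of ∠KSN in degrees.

1. ∠PKS = 71°  [△SKP]
2. ∠NKS = 71°  [N on ray KP]
3. ∠KSN = 44°  [△SKN]

∠KSN = 44°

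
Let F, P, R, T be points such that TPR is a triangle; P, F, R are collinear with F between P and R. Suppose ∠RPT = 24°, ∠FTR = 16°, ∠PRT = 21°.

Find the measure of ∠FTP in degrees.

∠FTP = 119°

1. ∠FPT = 24°  [F on ray PR]
2. ∠FRT = 21°  [F on ray RP]
3. ∠RFT = 143°  [△TFR]
4. ∠PFT = 37°  [linear pair at F on PR]
5. ∠FTP = 119°  [△TPF]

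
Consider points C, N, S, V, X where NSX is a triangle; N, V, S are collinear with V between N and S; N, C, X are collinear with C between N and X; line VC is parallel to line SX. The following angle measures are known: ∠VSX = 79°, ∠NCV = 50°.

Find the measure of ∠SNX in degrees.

∠SNX = 51°

1. ∠NSX = 79°  [V on ray SN]
2. ∠NXS = 50°  [VC∥SX, corresponding at C]
3. ∠SNX = 51°  [△NSX]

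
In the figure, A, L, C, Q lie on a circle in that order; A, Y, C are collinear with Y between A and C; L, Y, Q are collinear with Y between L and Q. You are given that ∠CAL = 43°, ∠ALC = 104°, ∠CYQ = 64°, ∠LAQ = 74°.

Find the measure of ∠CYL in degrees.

1. ∠CQL = 43°  [same arc LC]
2. ∠ACL = 33°  [△ALC]
3. ∠LCQ = 106°  [cyclic ALCQ, opposite ∠A+∠C]
4. ∠CLQ = 31°  [△LCQ]
5. ∠CYL = 116°  [△LYC]

∠CYL = 116°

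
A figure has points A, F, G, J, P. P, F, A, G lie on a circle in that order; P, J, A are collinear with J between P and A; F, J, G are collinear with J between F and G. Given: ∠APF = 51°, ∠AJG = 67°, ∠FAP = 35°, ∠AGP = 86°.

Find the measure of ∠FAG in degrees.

∠FAG = 97°

1. ∠FJP = 67°  [vertical angles at J]
2. ∠FGP = 35°  [same arc PF]
3. ∠GFP = 62°  [△PJF]
4. ∠FPG = 83°  [△PFG]
5. ∠FAG = 97°  [cyclic PFAG, opposite ∠P+∠A]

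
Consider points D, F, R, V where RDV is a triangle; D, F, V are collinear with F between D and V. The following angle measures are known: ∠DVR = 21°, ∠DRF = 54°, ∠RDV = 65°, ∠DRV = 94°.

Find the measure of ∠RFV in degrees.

1. ∠FDR = 65°  [F on ray DV]
2. ∠DFR = 61°  [△RDF]
3. ∠RFV = 119°  [linear pair at F on DV]

∠RFV = 119°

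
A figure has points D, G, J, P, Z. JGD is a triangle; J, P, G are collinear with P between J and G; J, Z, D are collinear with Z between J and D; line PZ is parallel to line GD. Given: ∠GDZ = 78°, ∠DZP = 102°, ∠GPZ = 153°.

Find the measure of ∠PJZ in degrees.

1. ∠JZP = 78°  [linear pair at Z on JD]
2. ∠JPZ = 27°  [linear pair at P on JG]
3. ∠PJZ = 75°  [△JPZ]

∠PJZ = 75°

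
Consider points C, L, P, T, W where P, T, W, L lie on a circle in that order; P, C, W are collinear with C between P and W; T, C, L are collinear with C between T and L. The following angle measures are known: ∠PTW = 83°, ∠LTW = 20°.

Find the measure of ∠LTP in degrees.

∠LTP = 63°

1. ∠PLW = 97°  [cyclic PTWL, opposite ∠T+∠L]
2. ∠LPW = 20°  [same arc WL]
3. ∠LWP = 63°  [△PWL]
4. ∠LTP = 63°  [same arc PL]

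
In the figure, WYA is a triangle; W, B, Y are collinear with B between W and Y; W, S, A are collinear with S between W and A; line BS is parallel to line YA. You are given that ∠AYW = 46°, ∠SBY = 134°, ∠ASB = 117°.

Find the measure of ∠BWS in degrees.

1. ∠SBW = 46°  [BS∥YA, corresponding at B]
2. ∠BSW = 63°  [linear pair at S on WA]
3. ∠BWS = 71°  [△WBS]

∠BWS = 71°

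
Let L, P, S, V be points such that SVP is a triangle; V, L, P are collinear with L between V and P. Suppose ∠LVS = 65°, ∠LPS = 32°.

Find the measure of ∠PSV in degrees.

∠PSV = 83°

1. ∠PVS = 65°  [L on ray VP]
2. ∠SPV = 32°  [L on ray PV]
3. ∠PSV = 83°  [△SVP]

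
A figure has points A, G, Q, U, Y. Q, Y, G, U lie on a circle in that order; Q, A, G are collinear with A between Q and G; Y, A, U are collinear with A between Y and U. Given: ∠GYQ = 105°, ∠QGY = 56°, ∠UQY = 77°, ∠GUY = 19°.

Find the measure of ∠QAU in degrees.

1. ∠QUY = 56°  [same arc QY]
2. ∠UGY = 103°  [cyclic QYGU, opposite ∠Q+∠G]
3. ∠GYU = 58°  [△YGU]
4. ∠GQU = 58°  [same arc GU]
5. ∠QAU = 66°  [△QAU]

∠QAU = 66°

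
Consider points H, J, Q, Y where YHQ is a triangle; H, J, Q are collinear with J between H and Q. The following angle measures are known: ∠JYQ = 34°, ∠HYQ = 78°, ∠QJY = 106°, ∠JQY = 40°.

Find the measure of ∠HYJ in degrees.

1. ∠HJY = 74°  [linear pair at J on HQ]
2. ∠HQY = 40°  [J on ray QH]
3. ∠QHY = 62°  [△YHQ]
4. ∠JHY = 62°  [J on ray HQ]
5. ∠HYJ = 44°  [△YHJ]

∠HYJ = 44°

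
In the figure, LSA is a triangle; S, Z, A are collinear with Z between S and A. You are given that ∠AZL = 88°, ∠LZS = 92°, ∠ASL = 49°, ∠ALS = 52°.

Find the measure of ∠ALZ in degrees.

1. ∠LAS = 79°  [△LSA]
2. ∠LAZ = 79°  [Z on ray AS]
3. ∠ALZ = 13°  [△LZA]

∠ALZ = 13°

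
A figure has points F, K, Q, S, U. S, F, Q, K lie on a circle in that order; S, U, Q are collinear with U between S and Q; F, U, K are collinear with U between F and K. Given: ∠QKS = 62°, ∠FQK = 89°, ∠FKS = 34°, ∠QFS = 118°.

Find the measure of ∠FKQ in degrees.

∠FKQ = 28°

1. ∠FQS = 34°  [same arc SF]
2. ∠FSQ = 28°  [△SFQ]
3. ∠FKQ = 28°  [same arc FQ]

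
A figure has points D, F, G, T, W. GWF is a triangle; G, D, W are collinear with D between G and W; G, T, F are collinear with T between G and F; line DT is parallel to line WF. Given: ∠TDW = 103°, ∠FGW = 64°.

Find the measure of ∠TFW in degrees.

1. ∠GDT = 77°  [linear pair at D on GW]
2. ∠DGT = 64°  [D on GW, T on GF]
3. ∠DTG = 39°  [△GDT]
4. ∠DTF = 141°  [linear pair at T on GF]
5. ∠TFW = 39°  [DT∥WF, co-interior at F–T]

∠TFW = 39°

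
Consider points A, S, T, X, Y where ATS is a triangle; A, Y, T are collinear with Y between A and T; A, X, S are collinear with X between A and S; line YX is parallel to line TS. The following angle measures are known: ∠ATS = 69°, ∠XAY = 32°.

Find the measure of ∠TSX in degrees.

1. ∠AYX = 69°  [YX∥TS, corresponding at Y]
2. ∠AXY = 79°  [△AYX]
3. ∠SXY = 101°  [linear pair at X on AS]
4. ∠TSX = 79°  [YX∥TS, co-interior at S–X]

∠TSX = 79°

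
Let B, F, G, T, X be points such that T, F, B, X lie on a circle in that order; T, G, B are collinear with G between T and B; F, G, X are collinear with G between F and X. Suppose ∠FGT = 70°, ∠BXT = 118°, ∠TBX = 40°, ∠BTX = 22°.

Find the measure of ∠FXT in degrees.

∠FXT = 48°

1. ∠BGX = 70°  [vertical angles at G]
2. ∠TGX = 110°  [linear pair at G on TB]
3. ∠FXT = 48°  [△TGX]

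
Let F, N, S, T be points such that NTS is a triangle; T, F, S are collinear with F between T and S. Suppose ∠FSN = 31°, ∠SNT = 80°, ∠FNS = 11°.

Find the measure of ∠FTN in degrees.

1. ∠NST = 31°  [F on ray ST]
2. ∠NTS = 69°  [△NTS]
3. ∠FTN = 69°  [F on ray TS]

∠FTN = 69°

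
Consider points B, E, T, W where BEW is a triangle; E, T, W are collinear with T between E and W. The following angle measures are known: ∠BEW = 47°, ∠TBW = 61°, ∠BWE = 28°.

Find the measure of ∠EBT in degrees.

∠EBT = 44°

1. ∠BET = 47°  [T on ray EW]
2. ∠BWT = 28°  [T on ray WE]
3. ∠BTW = 91°  [△BTW]
4. ∠BTE = 89°  [linear pair at T on EW]
5. ∠EBT = 44°  [△BET]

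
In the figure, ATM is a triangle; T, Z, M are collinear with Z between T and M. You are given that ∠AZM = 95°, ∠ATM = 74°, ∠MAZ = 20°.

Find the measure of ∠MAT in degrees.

∠MAT = 41°

1. ∠AMZ = 65°  [△AZM]
2. ∠AMT = 65°  [Z on ray MT]
3. ∠MAT = 41°  [△ATM]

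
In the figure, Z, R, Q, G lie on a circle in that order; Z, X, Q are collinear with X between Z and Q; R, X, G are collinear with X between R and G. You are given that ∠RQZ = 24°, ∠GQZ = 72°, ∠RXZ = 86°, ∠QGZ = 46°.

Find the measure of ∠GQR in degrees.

∠GQR = 96°

1. ∠RGZ = 24°  [same arc ZR]
2. ∠GRZ = 72°  [same arc ZG]
3. ∠GZR = 84°  [△ZRG]
4. ∠GQR = 96°  [cyclic ZRQG, opposite ∠Z+∠Q]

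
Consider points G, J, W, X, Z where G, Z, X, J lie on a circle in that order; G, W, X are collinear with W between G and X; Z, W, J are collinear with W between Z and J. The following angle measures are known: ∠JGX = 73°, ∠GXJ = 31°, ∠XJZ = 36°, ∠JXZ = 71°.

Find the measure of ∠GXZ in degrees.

1. ∠GJX = 76°  [△GXJ]
2. ∠XGZ = 36°  [same arc ZX]
3. ∠GZX = 104°  [cyclic GZXJ, opposite ∠Z+∠J]
4. ∠GXZ = 40°  [△GZX]

∠GXZ = 40°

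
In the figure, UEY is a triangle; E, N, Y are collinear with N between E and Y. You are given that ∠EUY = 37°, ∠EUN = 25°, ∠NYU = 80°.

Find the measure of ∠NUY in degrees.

∠NUY = 12°

1. ∠EYU = 80°  [N on ray YE]
2. ∠UEY = 63°  [△UEY]
3. ∠NEU = 63°  [N on ray EY]
4. ∠ENU = 92°  [△UEN]
5. ∠UNY = 88°  [linear pair at N on EY]
6. ∠NUY = 12°  [△UNY]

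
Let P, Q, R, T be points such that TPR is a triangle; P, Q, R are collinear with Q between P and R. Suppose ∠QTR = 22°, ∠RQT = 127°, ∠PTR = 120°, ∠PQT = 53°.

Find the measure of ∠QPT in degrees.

1. ∠QRT = 31°  [△TQR]
2. ∠PRT = 31°  [Q on ray RP]
3. ∠RPT = 29°  [△TPR]
4. ∠QPT = 29°  [Q on ray PR]

∠QPT = 29°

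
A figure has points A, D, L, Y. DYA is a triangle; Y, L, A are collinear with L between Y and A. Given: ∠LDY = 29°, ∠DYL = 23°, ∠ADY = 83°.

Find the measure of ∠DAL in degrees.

1. ∠AYD = 23°  [L on ray YA]
2. ∠DAY = 74°  [△DYA]
3. ∠DAL = 74°  [L on ray AY]

∠DAL = 74°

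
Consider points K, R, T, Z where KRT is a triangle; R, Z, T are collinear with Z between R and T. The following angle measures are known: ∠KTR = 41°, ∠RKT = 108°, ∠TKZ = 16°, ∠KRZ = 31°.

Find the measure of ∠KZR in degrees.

∠KZR = 57°

1. ∠KTZ = 41°  [Z on ray TR]
2. ∠KZT = 123°  [△KZT]
3. ∠KZR = 57°  [linear pair at Z on RT]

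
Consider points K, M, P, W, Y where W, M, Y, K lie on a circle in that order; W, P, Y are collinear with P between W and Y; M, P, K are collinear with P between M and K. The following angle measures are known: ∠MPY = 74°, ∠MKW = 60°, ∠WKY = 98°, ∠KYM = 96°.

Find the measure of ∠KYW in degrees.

∠KYW = 36°

1. ∠KPW = 74°  [vertical angles at P]
2. ∠KWY = 46°  [△WPK]
3. ∠KYW = 36°  [△WYK]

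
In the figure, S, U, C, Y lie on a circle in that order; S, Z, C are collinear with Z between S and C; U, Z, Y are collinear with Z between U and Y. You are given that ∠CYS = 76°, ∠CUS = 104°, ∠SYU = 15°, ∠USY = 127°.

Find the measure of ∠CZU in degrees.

∠CZU = 99°

1. ∠SCU = 15°  [same arc SU]
2. ∠SUY = 38°  [△SUY]
3. ∠CSU = 61°  [△SUC]
4. ∠SZU = 81°  [△SZU]
5. ∠CZU = 99°  [linear pair at Z on SC]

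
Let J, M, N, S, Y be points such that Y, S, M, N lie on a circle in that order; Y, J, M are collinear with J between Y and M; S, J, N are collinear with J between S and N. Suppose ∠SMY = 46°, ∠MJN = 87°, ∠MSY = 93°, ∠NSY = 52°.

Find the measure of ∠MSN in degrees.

∠MSN = 41°

1. ∠SNY = 46°  [same arc YS]
2. ∠NJY = 93°  [linear pair at J on YM]
3. ∠MYN = 41°  [△YJN]
4. ∠MSN = 41°  [same arc MN]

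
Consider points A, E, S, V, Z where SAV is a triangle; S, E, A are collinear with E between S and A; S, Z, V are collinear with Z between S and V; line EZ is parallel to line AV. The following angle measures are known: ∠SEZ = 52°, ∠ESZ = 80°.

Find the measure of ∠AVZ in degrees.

∠AVZ = 48°

1. ∠EZS = 48°  [△SEZ]
2. ∠EZV = 132°  [linear pair at Z on SV]
3. ∠AVZ = 48°  [EZ∥AV, co-interior at V–Z]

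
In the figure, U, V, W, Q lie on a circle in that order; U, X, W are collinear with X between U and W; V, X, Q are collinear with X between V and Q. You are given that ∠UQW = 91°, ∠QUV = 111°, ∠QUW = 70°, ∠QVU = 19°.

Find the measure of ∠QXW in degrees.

∠QXW = 120°

1. ∠UQV = 50°  [△UVQ]
2. ∠QXU = 60°  [△UXQ]
3. ∠QXW = 120°  [linear pair at X on UW]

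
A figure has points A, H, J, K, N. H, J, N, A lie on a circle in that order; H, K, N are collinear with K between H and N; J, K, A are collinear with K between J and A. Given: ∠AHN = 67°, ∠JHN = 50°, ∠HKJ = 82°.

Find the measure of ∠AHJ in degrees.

1. ∠AJN = 67°  [same arc NA]
2. ∠JAN = 50°  [same arc JN]
3. ∠ANJ = 63°  [△JNA]
4. ∠AHJ = 117°  [cyclic HJNA, opposite ∠H+∠N]

∠AHJ = 117°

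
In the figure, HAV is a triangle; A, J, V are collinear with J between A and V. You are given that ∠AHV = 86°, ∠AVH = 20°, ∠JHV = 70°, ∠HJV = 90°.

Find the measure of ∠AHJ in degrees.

1. ∠HAV = 74°  [△HAV]
2. ∠AJH = 90°  [linear pair at J on AV]
3. ∠HAJ = 74°  [J on ray AV]
4. ∠AHJ = 16°  [△HAJ]

∠AHJ = 16°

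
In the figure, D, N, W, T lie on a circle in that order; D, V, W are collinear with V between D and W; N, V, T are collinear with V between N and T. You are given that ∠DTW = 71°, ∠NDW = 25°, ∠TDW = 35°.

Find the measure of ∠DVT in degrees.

1. ∠DWT = 74°  [△DWT]
2. ∠NTW = 25°  [same arc NW]
3. ∠TVW = 81°  [△WVT]
4. ∠DVT = 99°  [linear pair at V on DW]

∠DVT = 99°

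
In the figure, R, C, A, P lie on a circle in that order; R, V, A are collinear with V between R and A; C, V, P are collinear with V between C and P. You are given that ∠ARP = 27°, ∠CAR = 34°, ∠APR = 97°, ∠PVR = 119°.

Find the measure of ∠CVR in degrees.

∠CVR = 61°

1. ∠ACP = 27°  [same arc AP]
2. ∠AVC = 119°  [△CVA]
3. ∠CVR = 61°  [linear pair at V on RA]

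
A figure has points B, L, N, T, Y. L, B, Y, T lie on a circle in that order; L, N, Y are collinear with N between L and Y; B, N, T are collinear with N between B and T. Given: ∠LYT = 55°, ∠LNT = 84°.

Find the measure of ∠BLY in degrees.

∠BLY = 29°

1. ∠LBT = 55°  [same arc LT]
2. ∠BNY = 84°  [vertical angles at N]
3. ∠BNL = 96°  [linear pair at N on LY]
4. ∠BLY = 29°  [△LNB]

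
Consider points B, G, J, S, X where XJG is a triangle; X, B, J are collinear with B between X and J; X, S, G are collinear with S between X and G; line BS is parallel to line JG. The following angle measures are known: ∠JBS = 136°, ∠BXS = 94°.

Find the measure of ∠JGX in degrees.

∠JGX = 42°

1. ∠SBX = 44°  [linear pair at B on XJ]
2. ∠BSX = 42°  [△XBS]
3. ∠JGX = 42°  [BS∥JG, corresponding at S]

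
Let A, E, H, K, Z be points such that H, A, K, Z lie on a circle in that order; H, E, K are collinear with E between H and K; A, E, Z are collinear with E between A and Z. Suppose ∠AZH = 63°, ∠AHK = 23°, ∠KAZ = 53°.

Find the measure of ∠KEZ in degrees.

∠KEZ = 116°

1. ∠AKH = 63°  [same arc HA]
2. ∠AZK = 23°  [same arc AK]
3. ∠HAK = 94°  [△HAK]
4. ∠KHZ = 53°  [same arc KZ]
5. ∠HZK = 86°  [cyclic HAKZ, opposite ∠A+∠Z]
6. ∠HKZ = 41°  [△HKZ]
7. ∠KEZ = 116°  [△KEZ]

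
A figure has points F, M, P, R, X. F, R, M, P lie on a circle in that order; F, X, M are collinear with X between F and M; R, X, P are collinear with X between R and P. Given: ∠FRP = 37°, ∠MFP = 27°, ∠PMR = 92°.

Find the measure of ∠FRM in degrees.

1. ∠FMP = 37°  [same arc FP]
2. ∠FPM = 116°  [△FMP]
3. ∠FRM = 64°  [cyclic FRMP, opposite ∠R+∠P]

∠FRM = 64°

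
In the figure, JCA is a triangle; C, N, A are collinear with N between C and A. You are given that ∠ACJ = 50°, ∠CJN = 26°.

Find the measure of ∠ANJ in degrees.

∠ANJ = 76°

1. ∠JCN = 50°  [N on ray CA]
2. ∠CNJ = 104°  [△JCN]
3. ∠ANJ = 76°  [linear pair at N on CA]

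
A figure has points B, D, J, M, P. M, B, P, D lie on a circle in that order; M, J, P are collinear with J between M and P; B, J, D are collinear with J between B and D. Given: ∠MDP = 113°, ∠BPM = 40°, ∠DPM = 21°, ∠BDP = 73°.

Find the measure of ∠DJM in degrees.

∠DJM = 94°

1. ∠DMP = 46°  [△MPD]
2. ∠BDM = 40°  [same arc MB]
3. ∠DJM = 94°  [△MJD]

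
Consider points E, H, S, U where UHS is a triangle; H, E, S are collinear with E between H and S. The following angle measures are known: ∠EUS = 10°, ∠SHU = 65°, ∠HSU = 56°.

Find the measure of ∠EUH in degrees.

∠EUH = 49°

1. ∠EHU = 65°  [E on ray HS]
2. ∠ESU = 56°  [E on ray SH]
3. ∠SEU = 114°  [△UES]
4. ∠HEU = 66°  [linear pair at E on HS]
5. ∠EUH = 49°  [△UHE]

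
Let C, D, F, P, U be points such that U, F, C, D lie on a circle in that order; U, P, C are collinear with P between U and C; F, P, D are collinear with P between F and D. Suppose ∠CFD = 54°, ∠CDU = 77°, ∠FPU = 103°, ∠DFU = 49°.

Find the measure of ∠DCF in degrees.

1. ∠CUD = 54°  [same arc CD]
2. ∠DCU = 49°  [△UCD]
3. ∠CPD = 103°  [vertical angles at P]
4. ∠CDF = 28°  [△CPD]
5. ∠DCF = 98°  [△FCD]

∠DCF = 98°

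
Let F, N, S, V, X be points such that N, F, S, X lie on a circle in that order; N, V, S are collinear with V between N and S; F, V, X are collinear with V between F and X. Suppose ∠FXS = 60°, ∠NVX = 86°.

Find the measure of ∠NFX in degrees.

∠NFX = 26°

1. ∠FNS = 60°  [same arc FS]
2. ∠FVS = 86°  [vertical angles at V]
3. ∠FVN = 94°  [linear pair at V on NS]
4. ∠NFX = 26°  [△NVF]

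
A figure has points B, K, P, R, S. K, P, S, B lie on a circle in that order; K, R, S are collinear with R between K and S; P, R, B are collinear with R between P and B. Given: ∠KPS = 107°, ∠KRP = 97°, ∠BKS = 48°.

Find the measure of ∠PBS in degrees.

1. ∠KBS = 73°  [cyclic KPSB, opposite ∠P+∠B]
2. ∠BRS = 97°  [vertical angles at R]
3. ∠BSK = 59°  [△KSB]
4. ∠PBS = 24°  [△SRB]

∠PBS = 24°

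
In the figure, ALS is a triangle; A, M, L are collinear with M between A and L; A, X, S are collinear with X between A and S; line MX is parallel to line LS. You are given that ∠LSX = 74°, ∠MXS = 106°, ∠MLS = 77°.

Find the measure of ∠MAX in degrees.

1. ∠ASL = 74°  [X on ray SA]
2. ∠ALS = 77°  [M on ray LA]
3. ∠LAS = 29°  [△ALS]
4. ∠MAX = 29°  [M on AL, X on AS]

∠MAX = 29°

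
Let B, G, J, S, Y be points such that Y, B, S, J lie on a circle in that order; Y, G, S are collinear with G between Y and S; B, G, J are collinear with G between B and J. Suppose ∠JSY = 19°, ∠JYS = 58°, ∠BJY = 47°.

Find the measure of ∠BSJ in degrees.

1. ∠JBY = 19°  [same arc YJ]
2. ∠BYJ = 114°  [△YBJ]
3. ∠BSJ = 66°  [cyclic YBSJ, opposite ∠Y+∠S]

∠BSJ = 66°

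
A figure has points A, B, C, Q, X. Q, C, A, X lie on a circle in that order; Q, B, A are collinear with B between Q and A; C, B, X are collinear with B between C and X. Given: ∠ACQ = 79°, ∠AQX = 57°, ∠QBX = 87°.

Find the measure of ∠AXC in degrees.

∠AXC = 65°

1. ∠AXQ = 101°  [cyclic QCAX, opposite ∠C+∠X]
2. ∠QAX = 22°  [△QAX]
3. ∠ABX = 93°  [linear pair at B on QA]
4. ∠AXC = 65°  [△ABX]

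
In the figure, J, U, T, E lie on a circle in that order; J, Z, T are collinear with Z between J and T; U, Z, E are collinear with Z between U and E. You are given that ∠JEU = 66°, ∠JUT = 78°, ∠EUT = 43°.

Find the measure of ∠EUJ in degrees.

∠EUJ = 35°

1. ∠JET = 102°  [cyclic JUTE, opposite ∠U+∠E]
2. ∠EJT = 43°  [same arc TE]
3. ∠ETJ = 35°  [△JTE]
4. ∠EUJ = 35°  [same arc JE]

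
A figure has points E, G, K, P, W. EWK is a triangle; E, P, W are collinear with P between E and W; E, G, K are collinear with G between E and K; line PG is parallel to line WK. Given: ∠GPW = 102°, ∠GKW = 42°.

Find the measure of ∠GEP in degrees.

∠GEP = 60°

1. ∠EPG = 78°  [linear pair at P on EW]
2. ∠EKW = 42°  [G on ray KE]
3. ∠EWK = 78°  [PG∥WK, corresponding at P]
4. ∠KEW = 60°  [△EWK]
5. ∠GEP = 60°  [P on EW, G on EK]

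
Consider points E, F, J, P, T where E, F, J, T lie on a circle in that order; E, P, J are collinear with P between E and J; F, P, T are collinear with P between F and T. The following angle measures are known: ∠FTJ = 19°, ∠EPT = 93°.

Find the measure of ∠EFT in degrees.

∠EFT = 74°

1. ∠FEJ = 19°  [same arc FJ]
2. ∠FPJ = 93°  [vertical angles at P]
3. ∠EPF = 87°  [linear pair at P on EJ]
4. ∠EFT = 74°  [△EPF]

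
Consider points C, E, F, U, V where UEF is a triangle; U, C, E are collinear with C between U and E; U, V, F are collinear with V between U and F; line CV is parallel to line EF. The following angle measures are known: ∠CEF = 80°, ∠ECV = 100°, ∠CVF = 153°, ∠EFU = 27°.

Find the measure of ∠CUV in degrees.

1. ∠UCV = 80°  [linear pair at C on UE]
2. ∠CVU = 27°  [linear pair at V on UF]
3. ∠CUV = 73°  [△UCV]

∠CUV = 73°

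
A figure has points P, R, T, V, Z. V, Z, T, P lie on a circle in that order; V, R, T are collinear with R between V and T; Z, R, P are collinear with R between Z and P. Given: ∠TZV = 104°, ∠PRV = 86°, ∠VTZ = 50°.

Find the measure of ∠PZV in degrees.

∠PZV = 60°

1. ∠TVZ = 26°  [△VZT]
2. ∠TRZ = 86°  [vertical angles at R]
3. ∠VRZ = 94°  [linear pair at R on VT]
4. ∠PZV = 60°  [△VRZ]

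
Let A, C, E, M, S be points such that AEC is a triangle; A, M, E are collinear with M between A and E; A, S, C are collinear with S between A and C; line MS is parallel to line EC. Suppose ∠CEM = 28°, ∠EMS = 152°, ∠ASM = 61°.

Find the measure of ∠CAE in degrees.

∠CAE = 91°

1. ∠AEC = 28°  [M on ray EA]
2. ∠ACE = 61°  [MS∥EC, corresponding at S]
3. ∠CAE = 91°  [△AEC]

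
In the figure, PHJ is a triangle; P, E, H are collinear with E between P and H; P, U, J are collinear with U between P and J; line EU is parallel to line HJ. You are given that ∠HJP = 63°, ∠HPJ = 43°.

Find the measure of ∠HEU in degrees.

1. ∠JHP = 74°  [△PHJ]
2. ∠PEU = 74°  [EU∥HJ, corresponding at E]
3. ∠HEU = 106°  [linear pair at E on PH]

∠HEU = 106°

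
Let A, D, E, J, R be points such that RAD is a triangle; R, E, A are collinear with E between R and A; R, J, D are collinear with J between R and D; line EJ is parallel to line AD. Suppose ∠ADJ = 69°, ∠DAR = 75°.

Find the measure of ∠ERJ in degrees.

∠ERJ = 36°

1. ∠ADR = 69°  [J on ray DR]
2. ∠ARD = 36°  [△RAD]
3. ∠ERJ = 36°  [E on RA, J on RD]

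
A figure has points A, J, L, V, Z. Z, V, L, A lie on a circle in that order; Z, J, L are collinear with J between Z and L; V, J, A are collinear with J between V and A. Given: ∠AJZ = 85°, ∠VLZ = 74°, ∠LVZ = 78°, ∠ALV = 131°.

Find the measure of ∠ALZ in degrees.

1. ∠LJV = 85°  [vertical angles at J]
2. ∠AJL = 95°  [linear pair at J on ZL]
3. ∠AVL = 21°  [△VJL]
4. ∠LAV = 28°  [△VLA]
5. ∠ALZ = 57°  [△LJA]

∠ALZ = 57°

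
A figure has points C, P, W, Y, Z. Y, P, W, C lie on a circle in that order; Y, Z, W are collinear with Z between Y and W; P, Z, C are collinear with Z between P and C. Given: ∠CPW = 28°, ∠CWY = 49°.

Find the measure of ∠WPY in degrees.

∠WPY = 77°

1. ∠CYW = 28°  [same arc WC]
2. ∠WCY = 103°  [△YWC]
3. ∠WPY = 77°  [cyclic YPWC, opposite ∠P+∠C]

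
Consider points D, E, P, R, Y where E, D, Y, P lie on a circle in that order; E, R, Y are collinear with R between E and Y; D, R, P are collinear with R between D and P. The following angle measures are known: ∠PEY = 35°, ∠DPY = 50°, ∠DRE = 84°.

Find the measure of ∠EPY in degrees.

1. ∠PDY = 35°  [same arc YP]
2. ∠DEY = 50°  [same arc DY]
3. ∠DRY = 96°  [linear pair at R on EY]
4. ∠DYE = 49°  [△DRY]
5. ∠EDY = 81°  [△EDY]
6. ∠EPY = 99°  [cyclic EDYP, opposite ∠D+∠P]

∠EPY = 99°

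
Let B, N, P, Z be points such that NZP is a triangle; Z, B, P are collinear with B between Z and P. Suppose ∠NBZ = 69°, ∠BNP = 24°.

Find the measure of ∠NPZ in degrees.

1. ∠NBP = 111°  [linear pair at B on ZP]
2. ∠BPN = 45°  [△NBP]
3. ∠NPZ = 45°  [B on ray PZ]

∠NPZ = 45°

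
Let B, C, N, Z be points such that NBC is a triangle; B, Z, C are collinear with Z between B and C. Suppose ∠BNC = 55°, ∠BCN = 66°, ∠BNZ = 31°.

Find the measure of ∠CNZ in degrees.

1. ∠CBN = 59°  [△NBC]
2. ∠NCZ = 66°  [Z on ray CB]
3. ∠NBZ = 59°  [Z on ray BC]
4. ∠BZN = 90°  [△NBZ]
5. ∠CZN = 90°  [linear pair at Z on BC]
6. ∠CNZ = 24°  [△NZC]

∠CNZ = 24°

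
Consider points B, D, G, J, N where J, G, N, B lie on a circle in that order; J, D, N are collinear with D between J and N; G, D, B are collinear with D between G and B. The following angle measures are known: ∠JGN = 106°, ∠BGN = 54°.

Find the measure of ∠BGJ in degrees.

1. ∠JBN = 74°  [cyclic JGNB, opposite ∠G+∠B]
2. ∠BJN = 54°  [same arc NB]
3. ∠BNJ = 52°  [△JNB]
4. ∠BGJ = 52°  [same arc JB]

∠BGJ = 52°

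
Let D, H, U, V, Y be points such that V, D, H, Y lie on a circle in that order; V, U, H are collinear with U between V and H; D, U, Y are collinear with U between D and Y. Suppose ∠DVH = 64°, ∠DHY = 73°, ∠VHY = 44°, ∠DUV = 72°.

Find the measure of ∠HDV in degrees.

∠HDV = 87°

1. ∠DYH = 64°  [same arc DH]
2. ∠HDY = 43°  [△DHY]
3. ∠DUH = 108°  [linear pair at U on VH]
4. ∠DHV = 29°  [△DUH]
5. ∠HDV = 87°  [△VDH]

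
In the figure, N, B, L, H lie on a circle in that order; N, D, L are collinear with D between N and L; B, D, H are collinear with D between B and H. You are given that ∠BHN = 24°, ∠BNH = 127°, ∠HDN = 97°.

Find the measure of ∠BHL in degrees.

1. ∠BLN = 24°  [same arc NB]
2. ∠BLH = 53°  [cyclic NBLH, opposite ∠N+∠L]
3. ∠BDL = 97°  [vertical angles at D]
4. ∠HBL = 59°  [△BDL]
5. ∠BHL = 68°  [△BLH]

∠BHL = 68°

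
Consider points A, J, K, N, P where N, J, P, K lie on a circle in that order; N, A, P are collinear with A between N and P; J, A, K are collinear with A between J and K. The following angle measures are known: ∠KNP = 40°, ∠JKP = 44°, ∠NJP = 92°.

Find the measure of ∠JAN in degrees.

∠JAN = 84°

1. ∠KJP = 40°  [same arc PK]
2. ∠JNP = 44°  [same arc JP]
3. ∠JPN = 44°  [△NJP]
4. ∠JAP = 96°  [△JAP]
5. ∠JAN = 84°  [linear pair at A on NP]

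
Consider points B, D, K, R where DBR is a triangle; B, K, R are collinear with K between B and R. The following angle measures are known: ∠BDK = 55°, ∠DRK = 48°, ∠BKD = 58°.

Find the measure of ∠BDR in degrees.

∠BDR = 65°

1. ∠DBK = 67°  [△DBK]
2. ∠BRD = 48°  [K on ray RB]
3. ∠DBR = 67°  [K on ray BR]
4. ∠BDR = 65°  [△DBR]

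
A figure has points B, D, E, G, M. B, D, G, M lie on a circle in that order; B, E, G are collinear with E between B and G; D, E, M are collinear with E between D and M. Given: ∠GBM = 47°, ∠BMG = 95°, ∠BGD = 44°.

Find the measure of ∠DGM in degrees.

1. ∠BGM = 38°  [△BGM]
2. ∠BMD = 44°  [same arc BD]
3. ∠BDM = 38°  [same arc BM]
4. ∠DBM = 98°  [△BDM]
5. ∠DGM = 82°  [cyclic BDGM, opposite ∠B+∠G]

∠DGM = 82°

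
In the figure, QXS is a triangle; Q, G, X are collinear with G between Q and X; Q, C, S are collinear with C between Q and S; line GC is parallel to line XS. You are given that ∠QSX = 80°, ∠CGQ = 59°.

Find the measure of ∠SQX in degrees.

∠SQX = 41°

1. ∠GCQ = 80°  [GC∥XS, corresponding at C]
2. ∠CQG = 41°  [△QGC]
3. ∠SQX = 41°  [G on QX, C on QS]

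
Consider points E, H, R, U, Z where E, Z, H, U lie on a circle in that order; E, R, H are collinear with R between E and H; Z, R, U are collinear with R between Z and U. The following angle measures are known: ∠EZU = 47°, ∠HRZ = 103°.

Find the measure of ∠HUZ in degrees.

1. ∠EHU = 47°  [same arc EU]
2. ∠ERU = 103°  [vertical angles at R]
3. ∠HRU = 77°  [linear pair at R on EH]
4. ∠HUZ = 56°  [△HRU]

∠HUZ = 56°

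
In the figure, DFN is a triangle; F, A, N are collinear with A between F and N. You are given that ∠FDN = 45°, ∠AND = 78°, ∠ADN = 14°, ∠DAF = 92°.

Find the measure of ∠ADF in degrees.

∠ADF = 31°

1. ∠DNF = 78°  [A on ray NF]
2. ∠DFN = 57°  [△DFN]
3. ∠AFD = 57°  [A on ray FN]
4. ∠ADF = 31°  [△DFA]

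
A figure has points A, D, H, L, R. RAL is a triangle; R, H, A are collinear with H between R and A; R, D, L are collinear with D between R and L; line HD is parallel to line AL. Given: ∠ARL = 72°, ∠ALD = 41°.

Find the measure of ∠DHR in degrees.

∠DHR = 67°

1. ∠ALR = 41°  [D on ray LR]
2. ∠LAR = 67°  [△RAL]
3. ∠DHR = 67°  [HD∥AL, corresponding at H]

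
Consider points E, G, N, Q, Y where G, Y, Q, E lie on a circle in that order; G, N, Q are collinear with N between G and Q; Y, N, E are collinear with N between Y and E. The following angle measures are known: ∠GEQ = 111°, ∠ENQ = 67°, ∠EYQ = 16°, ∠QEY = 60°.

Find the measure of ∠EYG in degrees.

∠EYG = 53°

1. ∠GNY = 67°  [vertical angles at N]
2. ∠QGY = 60°  [same arc YQ]
3. ∠EYG = 53°  [△GNY]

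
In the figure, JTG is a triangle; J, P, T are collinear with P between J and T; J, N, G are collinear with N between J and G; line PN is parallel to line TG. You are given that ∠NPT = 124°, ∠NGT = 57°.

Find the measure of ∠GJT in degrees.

1. ∠JPN = 56°  [linear pair at P on JT]
2. ∠JGT = 57°  [N on ray GJ]
3. ∠GTJ = 56°  [PN∥TG, corresponding at P]
4. ∠GJT = 67°  [△JTG]

∠GJT = 67°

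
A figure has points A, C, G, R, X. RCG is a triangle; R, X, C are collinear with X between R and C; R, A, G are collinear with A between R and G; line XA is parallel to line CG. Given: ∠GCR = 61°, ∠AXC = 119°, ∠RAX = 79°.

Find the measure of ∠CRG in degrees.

1. ∠AXR = 61°  [XA∥CG, corresponding at X]
2. ∠ARX = 40°  [△RXA]
3. ∠CRG = 40°  [X on RC, A on RG]

∠CRG = 40°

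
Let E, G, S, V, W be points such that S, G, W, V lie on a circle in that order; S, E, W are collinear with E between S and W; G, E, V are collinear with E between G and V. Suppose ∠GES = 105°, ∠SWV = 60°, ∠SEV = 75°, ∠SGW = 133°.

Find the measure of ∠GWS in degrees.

1. ∠SGV = 60°  [same arc SV]
2. ∠GSW = 15°  [△SEG]
3. ∠GWS = 32°  [△SGW]

∠GWS = 32°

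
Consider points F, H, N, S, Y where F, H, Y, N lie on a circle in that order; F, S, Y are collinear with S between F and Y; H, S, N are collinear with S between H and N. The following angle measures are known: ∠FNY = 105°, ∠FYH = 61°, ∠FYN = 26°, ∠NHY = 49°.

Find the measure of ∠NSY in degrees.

∠NSY = 110°

1. ∠NFY = 49°  [△FYN]
2. ∠FNH = 61°  [same arc FH]
3. ∠FSN = 70°  [△FSN]
4. ∠NSY = 110°  [linear pair at S on FY]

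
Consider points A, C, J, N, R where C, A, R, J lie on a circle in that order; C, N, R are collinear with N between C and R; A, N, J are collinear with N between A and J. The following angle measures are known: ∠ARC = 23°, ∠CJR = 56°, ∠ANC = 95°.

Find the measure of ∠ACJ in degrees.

1. ∠AJC = 23°  [same arc CA]
2. ∠CAR = 124°  [cyclic CARJ, opposite ∠A+∠J]
3. ∠ACR = 33°  [△CAR]
4. ∠CAJ = 52°  [△CNA]
5. ∠ACJ = 105°  [△CAJ]

∠ACJ = 105°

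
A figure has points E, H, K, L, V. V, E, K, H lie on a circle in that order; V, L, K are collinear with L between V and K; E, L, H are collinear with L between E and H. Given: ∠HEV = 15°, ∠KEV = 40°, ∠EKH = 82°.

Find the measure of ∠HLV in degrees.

1. ∠HKV = 15°  [same arc VH]
2. ∠KHV = 140°  [cyclic VEKH, opposite ∠E+∠H]
3. ∠EVH = 98°  [cyclic VEKH, opposite ∠V+∠K]
4. ∠HVK = 25°  [△VKH]
5. ∠EHV = 67°  [△VEH]
6. ∠HLV = 88°  [△VLH]

∠HLV = 88°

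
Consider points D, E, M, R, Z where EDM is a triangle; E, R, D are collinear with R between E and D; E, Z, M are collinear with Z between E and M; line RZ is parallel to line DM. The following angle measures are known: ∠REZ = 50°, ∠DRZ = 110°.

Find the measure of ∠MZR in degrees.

1. ∠ERZ = 70°  [linear pair at R on ED]
2. ∠EZR = 60°  [△ERZ]
3. ∠MZR = 120°  [linear pair at Z on EM]

∠MZR = 120°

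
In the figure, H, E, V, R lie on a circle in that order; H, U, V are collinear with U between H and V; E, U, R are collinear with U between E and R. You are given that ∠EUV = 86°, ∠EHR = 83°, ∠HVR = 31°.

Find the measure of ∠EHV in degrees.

∠EHV = 55°

1. ∠EUH = 94°  [linear pair at U on HV]
2. ∠HER = 31°  [same arc HR]
3. ∠EHV = 55°  [△HUE]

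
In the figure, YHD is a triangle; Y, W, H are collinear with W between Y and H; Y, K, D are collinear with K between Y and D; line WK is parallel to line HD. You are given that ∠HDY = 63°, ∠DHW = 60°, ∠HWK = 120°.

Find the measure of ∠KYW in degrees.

1. ∠WKY = 63°  [WK∥HD, corresponding at K]
2. ∠KWY = 60°  [linear pair at W on YH]
3. ∠KYW = 57°  [△YWK]

∠KYW = 57°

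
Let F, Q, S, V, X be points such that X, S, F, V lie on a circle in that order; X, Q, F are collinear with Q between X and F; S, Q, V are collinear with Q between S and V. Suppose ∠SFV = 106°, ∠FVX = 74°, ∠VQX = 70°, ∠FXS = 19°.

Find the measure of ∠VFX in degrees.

1. ∠FQV = 110°  [linear pair at Q on XF]
2. ∠FVS = 19°  [same arc SF]
3. ∠VFX = 51°  [△FQV]

∠VFX = 51°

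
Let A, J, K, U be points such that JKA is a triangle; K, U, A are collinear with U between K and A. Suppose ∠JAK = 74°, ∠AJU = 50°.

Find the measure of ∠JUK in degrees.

∠JUK = 124°

1. ∠JAU = 74°  [U on ray AK]
2. ∠AUJ = 56°  [△JUA]
3. ∠JUK = 124°  [linear pair at U on KA]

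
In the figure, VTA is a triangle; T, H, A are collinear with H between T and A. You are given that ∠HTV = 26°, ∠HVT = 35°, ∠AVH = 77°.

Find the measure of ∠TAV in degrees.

1. ∠THV = 119°  [△VTH]
2. ∠AHV = 61°  [linear pair at H on TA]
3. ∠HAV = 42°  [△VHA]
4. ∠TAV = 42°  [H on ray AT]

∠TAV = 42°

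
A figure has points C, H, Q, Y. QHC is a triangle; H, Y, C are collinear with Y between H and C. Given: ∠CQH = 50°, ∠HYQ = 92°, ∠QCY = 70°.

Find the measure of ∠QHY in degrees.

1. ∠HCQ = 70°  [Y on ray CH]
2. ∠CHQ = 60°  [△QHC]
3. ∠QHY = 60°  [Y on ray HC]

∠QHY = 60°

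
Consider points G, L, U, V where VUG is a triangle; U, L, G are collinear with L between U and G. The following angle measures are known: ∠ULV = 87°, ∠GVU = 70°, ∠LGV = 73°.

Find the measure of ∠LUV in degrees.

∠LUV = 37°

1. ∠UGV = 73°  [L on ray GU]
2. ∠GUV = 37°  [△VUG]
3. ∠LUV = 37°  [L on ray UG]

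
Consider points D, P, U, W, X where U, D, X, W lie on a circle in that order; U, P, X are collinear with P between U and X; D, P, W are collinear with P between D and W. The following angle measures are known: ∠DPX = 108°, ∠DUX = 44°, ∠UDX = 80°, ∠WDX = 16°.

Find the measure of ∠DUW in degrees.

∠DUW = 60°

1. ∠UPW = 108°  [vertical angles at P]
2. ∠DPU = 72°  [linear pair at P on UX]
3. ∠UDW = 64°  [△UPD]
4. ∠WUX = 16°  [same arc XW]
5. ∠DWU = 56°  [△UPW]
6. ∠DUW = 60°  [△UDW]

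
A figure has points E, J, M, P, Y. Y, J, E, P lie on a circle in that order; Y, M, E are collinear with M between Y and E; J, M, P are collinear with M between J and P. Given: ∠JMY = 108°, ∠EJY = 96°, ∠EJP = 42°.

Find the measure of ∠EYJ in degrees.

1. ∠EMJ = 72°  [linear pair at M on YE]
2. ∠JEY = 66°  [△JME]
3. ∠EYJ = 18°  [△YJE]

∠EYJ = 18°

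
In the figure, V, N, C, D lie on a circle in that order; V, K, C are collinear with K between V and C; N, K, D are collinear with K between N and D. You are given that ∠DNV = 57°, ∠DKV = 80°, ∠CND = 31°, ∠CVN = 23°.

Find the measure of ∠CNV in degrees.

∠CNV = 88°

1. ∠CKN = 80°  [vertical angles at K]
2. ∠NCV = 69°  [△NKC]
3. ∠CNV = 88°  [△VNC]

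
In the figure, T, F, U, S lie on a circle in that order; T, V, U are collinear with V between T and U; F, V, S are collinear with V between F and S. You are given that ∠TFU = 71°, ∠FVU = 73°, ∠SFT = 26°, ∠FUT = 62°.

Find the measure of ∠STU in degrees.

∠STU = 45°

1. ∠TSU = 109°  [cyclic TFUS, opposite ∠F+∠S]
2. ∠SUT = 26°  [same arc TS]
3. ∠STU = 45°  [△TUS]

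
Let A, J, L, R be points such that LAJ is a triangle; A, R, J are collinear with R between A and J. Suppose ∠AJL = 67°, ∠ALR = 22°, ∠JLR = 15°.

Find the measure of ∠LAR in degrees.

∠LAR = 76°

1. ∠LJR = 67°  [R on ray JA]
2. ∠JRL = 98°  [△LRJ]
3. ∠ARL = 82°  [linear pair at R on AJ]
4. ∠LAR = 76°  [△LAR]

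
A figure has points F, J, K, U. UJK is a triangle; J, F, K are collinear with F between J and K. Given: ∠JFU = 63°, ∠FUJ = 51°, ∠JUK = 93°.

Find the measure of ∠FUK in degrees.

1. ∠FJU = 66°  [△UJF]
2. ∠KFU = 117°  [linear pair at F on JK]
3. ∠KJU = 66°  [F on ray JK]
4. ∠JKU = 21°  [△UJK]
5. ∠FKU = 21°  [F on ray KJ]
6. ∠FUK = 42°  [△UFK]

∠FUK = 42°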